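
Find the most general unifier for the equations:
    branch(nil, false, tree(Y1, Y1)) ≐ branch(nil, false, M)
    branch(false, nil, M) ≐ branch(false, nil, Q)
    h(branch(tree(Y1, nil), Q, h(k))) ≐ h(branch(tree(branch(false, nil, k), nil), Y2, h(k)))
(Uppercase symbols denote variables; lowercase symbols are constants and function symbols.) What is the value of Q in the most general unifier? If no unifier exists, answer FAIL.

tree(branch(false, nil, k), branch(false, nil, k))

Decompose branch/3: nil ≐ nil,  false ≐ false,  tree(Y1, Y1) ≐ M.
Delete trivial equation nil ≐ nil.
Delete trivial equation false ≐ false.
Bind M := tree(Y1, Y1); substituting into the one remaining equation that mentions M gives: branch(false, nil, tree(Y1, Y1)) ≐ branch(false, nil, Q).
Decompose branch/3: false ≐ false,  nil ≐ nil,  tree(Y1, Y1) ≐ Q.
Delete trivial equation false ≐ false.
Delete trivial equation nil ≐ nil.
Bind Q := tree(Y1, Y1); substituting into the remaining equation gives: h(branch(tree(Y1, nil), tree(Y1, Y1), h(k))) ≐ h(branch(tree(branch(false, nil, k), nil), Y2, h(k))).
Decompose h/1: branch(tree(Y1, nil), tree(Y1, Y1), h(k)) ≐ branch(tree(branch(false, nil, k), nil), Y2, h(k)).
Decompose branch/3: tree(Y1, nil) ≐ tree(branch(false, nil, k), nil),  tree(Y1, Y1) ≐ Y2,  h(k) ≐ h(k).
Decompose tree/2: Y1 ≐ branch(false, nil, k),  nil ≐ nil.
Bind Y1 := branch(false, nil, k); substituting into the one remaining equation that mentions Y1 gives: tree(branch(false, nil, k), branch(false, nil, k)) ≐ Y2. Substituting into the earlier bindings gives M := tree(branch(false, nil, k), branch(false, nil, k)), Q := tree(branch(false, nil, k), branch(false, nil, k)).
Delete trivial equation nil ≐ nil.
Bind Y2 := tree(branch(false, nil, k), branch(false, nil, k)); no other remaining equation mentions Y2.
Delete trivial equation h(k) ≐ h(k).
MGU = { M ↦ tree(branch(false, nil, k), branch(false, nil, k)), Q ↦ tree(branch(false, nil, k), branch(false, nil, k)), Y1 ↦ branch(false, nil, k), Y2 ↦ tree(branch(false, nil, k), branch(false, nil, k)) }, so Q ↦ tree(branch(false, nil, k), branch(false, nil, k)).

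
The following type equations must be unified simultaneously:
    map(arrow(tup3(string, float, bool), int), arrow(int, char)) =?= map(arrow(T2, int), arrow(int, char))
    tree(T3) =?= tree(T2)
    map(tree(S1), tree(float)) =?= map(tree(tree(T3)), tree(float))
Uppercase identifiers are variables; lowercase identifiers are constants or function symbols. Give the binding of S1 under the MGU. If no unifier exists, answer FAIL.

tree(tup3(string, float, bool))

Decompose map/2: arrow(tup3(string, float, bool), int) =?= arrow(T2, int),  arrow(int, char) =?= arrow(int, char).
Decompose arrow/2: tup3(string, float, bool) =?= T2,  int =?= int.
Bind T2 := tup3(string, float, bool); substituting into the one remaining equation that mentions T2 gives: tree(T3) =?= tree(tup3(string, float, bool)).
Delete trivial equation int =?= int.
Delete trivial equation arrow(int, char) =?= arrow(int, char).
Decompose tree/1: T3 =?= tup3(string, float, bool).
Bind T3 := tup3(string, float, bool); substituting into the remaining equation gives: map(tree(S1), tree(float)) =?= map(tree(tree(tup3(string, float, bool))), tree(float)).
Decompose map/2: tree(S1) =?= tree(tree(tup3(string, float, bool))),  tree(float) =?= tree(float).
Decompose tree/1: S1 =?= tree(tup3(string, float, bool)).
Bind S1 := tree(tup3(string, float, bool)); no other remaining equation mentions S1.
Delete trivial equation tree(float) =?= tree(float).
MGU = { T2 -> tup3(string, float, bool), T3 -> tup3(string, float, bool), S1 -> tree(tup3(string, float, bool)) }, so S1 -> tree(tup3(string, float, bool)).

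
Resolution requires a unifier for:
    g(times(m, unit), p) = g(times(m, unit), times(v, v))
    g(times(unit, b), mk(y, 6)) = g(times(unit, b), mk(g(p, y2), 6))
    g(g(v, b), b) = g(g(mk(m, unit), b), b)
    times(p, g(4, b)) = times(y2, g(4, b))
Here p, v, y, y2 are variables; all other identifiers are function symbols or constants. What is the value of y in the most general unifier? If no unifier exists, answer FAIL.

Decompose g/2: times(m, unit) = times(m, unit),  p = times(v, v).
Delete trivial equation times(m, unit) = times(m, unit).
Bind p := times(v, v); substituting into the 2 remaining equations that mention p gives: g(times(unit, b), mk(y, 6)) = g(times(unit, b), mk(g(times(v, v), y2), 6)),  times(times(v, v), g(4, b)) = times(y2, g(4, b)).
Decompose g/2: times(unit, b) = times(unit, b),  mk(y, 6) = mk(g(times(v, v), y2), 6).
Delete trivial equation times(unit, b) = times(unit, b).
Decompose mk/2: y = g(times(v, v), y2),  6 = 6.
Bind y := g(times(v, v), y2); no other remaining equation mentions y.
Delete trivial equation 6 = 6.
Decompose g/2: g(v, b) = g(mk(m, unit), b),  b = b.
Decompose g/2: v = mk(m, unit),  b = b.
Bind v := mk(m, unit); substituting into the one remaining equation that mentions v gives: times(times(mk(m, unit), mk(m, unit)), g(4, b)) = times(y2, g(4, b)). Substituting into the earlier bindings gives p := times(mk(m, unit), mk(m, unit)), y := g(times(mk(m, unit), mk(m, unit)), y2).
Delete trivial equation b = b.
Delete trivial equation b = b.
Decompose times/2: times(mk(m, unit), mk(m, unit)) = y2,  g(4, b) = g(4, b).
Bind y2 := times(mk(m, unit), mk(m, unit)); no other remaining equation mentions y2. Substituting into the earlier binding gives y := g(times(mk(m, unit), mk(m, unit)), times(mk(m, unit), mk(m, unit))).
Delete trivial equation g(4, b) = g(4, b).
MGU = { p ↦ times(mk(m, unit), mk(m, unit)), y ↦ g(times(mk(m, unit), mk(m, unit)), times(mk(m, unit), mk(m, unit))), v ↦ mk(m, unit), y2 ↦ times(mk(m, unit), mk(m, unit)) }, so y ↦ g(times(mk(m, unit), mk(m, unit)), times(mk(m, unit), mk(m, unit))).

g(times(mk(m, unit), mk(m, unit)), times(mk(m, unit), mk(m, unit)))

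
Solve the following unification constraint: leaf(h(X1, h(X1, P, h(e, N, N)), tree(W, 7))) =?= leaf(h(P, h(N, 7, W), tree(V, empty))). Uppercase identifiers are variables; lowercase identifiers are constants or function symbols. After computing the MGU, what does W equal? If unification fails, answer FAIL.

FAIL

Decompose leaf/1: h(X1, h(X1, P, h(e, N, N)), tree(W, 7)) =?= h(P, h(N, 7, W), tree(V, empty)).
Decompose h/3: X1 =?= P,  h(X1, P, h(e, N, N)) =?= h(N, 7, W),  tree(W, 7) =?= tree(V, empty).
Bind X1 := P; substituting into the one remaining equation that mentions X1 gives: h(P, P, h(e, N, N)) =?= h(N, 7, W).
Decompose h/3: P =?= N,  P =?= 7,  h(e, N, N) =?= W.
Bind P := N; substituting into the one remaining equation that mentions P gives: N =?= 7. Substituting into the earlier binding gives X1 := N.
Bind N := 7; substituting into the one remaining equation that mentions N gives: h(e, 7, 7) =?= W. Substituting into the earlier bindings gives X1 := 7, P := 7.
Bind W := h(e, 7, 7); substituting into the remaining equation gives: tree(h(e, 7, 7), 7) =?= tree(V, empty).
Decompose tree/2: h(e, 7, 7) =?= V,  7 =?= empty.
Bind V := h(e, 7, 7); no other remaining equation mentions V.
Clash: constants 7 and empty differ; no unifier exists.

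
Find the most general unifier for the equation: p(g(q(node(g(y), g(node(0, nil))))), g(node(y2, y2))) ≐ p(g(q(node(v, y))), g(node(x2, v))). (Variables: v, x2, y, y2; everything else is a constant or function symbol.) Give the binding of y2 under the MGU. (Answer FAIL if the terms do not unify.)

Decompose p/2: g(q(node(g(y), g(node(0, nil))))) ≐ g(q(node(v, y))),  g(node(y2, y2)) ≐ g(node(x2, v)).
Decompose g/1: q(node(g(y), g(node(0, nil)))) ≐ q(node(v, y)).
Decompose q/1: node(g(y), g(node(0, nil))) ≐ node(v, y).
Decompose node/2: g(y) ≐ v,  g(node(0, nil)) ≐ y.
Bind v := g(y); substituting into the one remaining equation that mentions v gives: g(node(y2, y2)) ≐ g(node(x2, g(y))).
Bind y := g(node(0, nil)); substituting into the remaining equation gives: g(node(y2, y2)) ≐ g(node(x2, g(g(node(0, nil))))). Substituting into the earlier binding gives v := g(g(node(0, nil))).
Decompose g/1: node(y2, y2) ≐ node(x2, g(g(node(0, nil)))).
Decompose node/2: y2 ≐ x2,  y2 ≐ g(g(node(0, nil))).
Bind y2 := x2; substituting into the remaining equation gives: x2 ≐ g(g(node(0, nil))).
Bind x2 := g(g(node(0, nil))). Substituting into the earlier binding gives y2 := g(g(node(0, nil))).
MGU = { v := g(g(node(0, nil))), y := g(node(0, nil)), y2 := g(g(node(0, nil))), x2 := g(g(node(0, nil))) }, so y2 := g(g(node(0, nil))).

g(g(node(0, nil)))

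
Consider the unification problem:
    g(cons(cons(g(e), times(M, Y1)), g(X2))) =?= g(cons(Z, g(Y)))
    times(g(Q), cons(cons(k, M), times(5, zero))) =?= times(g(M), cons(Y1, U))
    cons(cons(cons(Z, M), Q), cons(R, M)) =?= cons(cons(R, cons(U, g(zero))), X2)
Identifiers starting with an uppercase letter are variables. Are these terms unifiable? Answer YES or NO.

YES

Decompose g/1: cons(cons(g(e), times(M, Y1)), g(X2)) =?= cons(Z, g(Y)).
Decompose cons/2: cons(g(e), times(M, Y1)) =?= Z,  g(X2) =?= g(Y).
Bind Z := cons(g(e), times(M, Y1)); substituting into the one remaining equation that mentions Z gives: cons(cons(cons(cons(g(e), times(M, Y1)), M), Q), cons(R, M)) =?= cons(cons(R, cons(U, g(zero))), X2).
Decompose g/1: X2 =?= Y.
Bind X2 := Y; substituting into the one remaining equation that mentions X2 gives: cons(cons(cons(cons(g(e), times(M, Y1)), M), Q), cons(R, M)) =?= cons(cons(R, cons(U, g(zero))), Y).
Decompose times/2: g(Q) =?= g(M),  cons(cons(k, M), times(5, zero)) =?= cons(Y1, U).
Decompose g/1: Q =?= M.
Bind Q := M; substituting into the one remaining equation that mentions Q gives: cons(cons(cons(cons(g(e), times(M, Y1)), M), M), cons(R, M)) =?= cons(cons(R, cons(U, g(zero))), Y).
Decompose cons/2: cons(k, M) =?= Y1,  times(5, zero) =?= U.
Bind Y1 := cons(k, M); substituting into the one remaining equation that mentions Y1 gives: cons(cons(cons(cons(g(e), times(M, cons(k, M))), M), M), cons(R, M)) =?= cons(cons(R, cons(U, g(zero))), Y). Substituting into the earlier binding gives Z := cons(g(e), times(M, cons(k, M))).
Bind U := times(5, zero); substituting into the remaining equation gives: cons(cons(cons(cons(g(e), times(M, cons(k, M))), M), M), cons(R, M)) =?= cons(cons(R, cons(times(5, zero), g(zero))), Y).
Decompose cons/2: cons(cons(cons(g(e), times(M, cons(k, M))), M), M) =?= cons(R, cons(times(5, zero), g(zero))),  cons(R, M) =?= Y.
Decompose cons/2: cons(cons(g(e), times(M, cons(k, M))), M) =?= R,  M =?= cons(times(5, zero), g(zero)).
Bind R := cons(cons(g(e), times(M, cons(k, M))), M); substituting into the one remaining equation that mentions R gives: cons(cons(cons(g(e), times(M, cons(k, M))), M), M) =?= Y.
Bind M := cons(times(5, zero), g(zero)); substituting into the remaining equation gives: cons(cons(cons(g(e), times(cons(times(5, zero), g(zero)), cons(k, cons(times(5, zero), g(zero))))), cons(times(5, zero), g(zero))), cons(times(5, zero), g(zero))) =?= Y. Substituting into the earlier bindings gives Z := cons(g(e), times(cons(times(5, zero), g(zero)), cons(k, cons(times(5, zero), g(zero))))), Q := cons(times(5, zero), g(zero)), Y1 := cons(k, cons(times(5, zero), g(zero))), R := cons(cons(g(e), times(cons(times(5, zero), g(zero)), cons(k, cons(times(5, zero), g(zero))))), cons(times(5, zero), g(zero))).
Bind Y := cons(cons(cons(g(e), times(cons(times(5, zero), g(zero)), cons(k, cons(times(5, zero), g(zero))))), cons(times(5, zero), g(zero))), cons(times(5, zero), g(zero))). Substituting into the earlier binding gives X2 := cons(cons(cons(g(e), times(cons(times(5, zero), g(zero)), cons(k, cons(times(5, zero), g(zero))))), cons(times(5, zero), g(zero))), cons(times(5, zero), g(zero))).
No equations remain and no clash or occurs-check failure arose, so a unifier exists.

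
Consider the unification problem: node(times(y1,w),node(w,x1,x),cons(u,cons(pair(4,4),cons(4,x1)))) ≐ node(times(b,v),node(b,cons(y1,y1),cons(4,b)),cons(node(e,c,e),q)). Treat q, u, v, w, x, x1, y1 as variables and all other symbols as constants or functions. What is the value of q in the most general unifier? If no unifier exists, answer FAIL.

cons(pair(4,4),cons(4,cons(b,b)))

Decompose node/3: times(y1,w) ≐ times(b,v),  node(w,x1,x) ≐ node(b,cons(y1,y1),cons(4,b)),  cons(u,cons(pair(4,4),cons(4,x1))) ≐ cons(node(e,c,e),q).
Decompose times/2: y1 ≐ b,  w ≐ v.
Bind y1 := b; substituting into the one remaining equation that mentions y1 gives: node(w,x1,x) ≐ node(b,cons(b,b),cons(4,b)).
Bind w := v; substituting into the one remaining equation that mentions w gives: node(v,x1,x) ≐ node(b,cons(b,b),cons(4,b)).
Decompose node/3: v ≐ b,  x1 ≐ cons(b,b),  x ≐ cons(4,b).
Bind v := b; no other remaining equation mentions v. Substituting into the earlier binding gives w := b.
Bind x1 := cons(b,b); substituting into the one remaining equation that mentions x1 gives: cons(u,cons(pair(4,4),cons(4,cons(b,b)))) ≐ cons(node(e,c,e),q).
Bind x := cons(4,b); no other remaining equation mentions x.
Decompose cons/2: u ≐ node(e,c,e),  cons(pair(4,4),cons(4,cons(b,b))) ≐ q.
Bind u := node(e,c,e); no other remaining equation mentions u.
Bind q := cons(pair(4,4),cons(4,cons(b,b))).
MGU = { y1 := b, w := b, v := b, x1 := cons(b,b), x := cons(4,b), u := node(e,c,e), q := cons(pair(4,4),cons(4,cons(b,b))) }, so q := cons(pair(4,4),cons(4,cons(b,b))).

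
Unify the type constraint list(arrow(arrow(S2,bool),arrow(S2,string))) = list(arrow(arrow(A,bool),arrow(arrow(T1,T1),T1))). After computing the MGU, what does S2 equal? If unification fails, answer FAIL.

arrow(string,string)

Decompose list/1: arrow(arrow(S2,bool),arrow(S2,string)) = arrow(arrow(A,bool),arrow(arrow(T1,T1),T1)).
Decompose arrow/2: arrow(S2,bool) = arrow(A,bool),  arrow(S2,string) = arrow(arrow(T1,T1),T1).
Decompose arrow/2: S2 = A,  bool = bool.
Bind S2 := A; substituting into the one remaining equation that mentions S2 gives: arrow(A,string) = arrow(arrow(T1,T1),T1).
Delete trivial equation bool = bool.
Decompose arrow/2: A = arrow(T1,T1),  string = T1.
Bind A := arrow(T1,T1); no other remaining equation mentions A. Substituting into the earlier binding gives S2 := arrow(T1,T1).
Bind T1 := string. Substituting into the earlier bindings gives S2 := arrow(string,string), A := arrow(string,string).
MGU = { S2 -> arrow(string,string), A -> arrow(string,string), T1 -> string }, so S2 -> arrow(string,string).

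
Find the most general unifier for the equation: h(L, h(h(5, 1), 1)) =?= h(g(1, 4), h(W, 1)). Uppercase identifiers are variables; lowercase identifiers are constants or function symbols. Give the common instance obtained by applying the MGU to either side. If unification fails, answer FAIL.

h(g(1, 4), h(h(5, 1), 1))

Decompose h/2: L =?= g(1, 4),  h(h(5, 1), 1) =?= h(W, 1).
Bind L := g(1, 4); no other remaining equation mentions L.
Decompose h/2: h(5, 1) =?= W,  1 =?= 1.
Bind W := h(5, 1); no other remaining equation mentions W.
Delete trivial equation 1 =?= 1.
Applying the MGU to either side gives h(g(1, 4), h(h(5, 1), 1)).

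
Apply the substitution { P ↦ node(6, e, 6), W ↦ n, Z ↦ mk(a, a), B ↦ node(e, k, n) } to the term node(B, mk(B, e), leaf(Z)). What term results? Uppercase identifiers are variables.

Replace each occurrence of Z with mk(a, a).
Replace each occurrence of B with node(e, k, n).
Result: node(node(e, k, n), mk(node(e, k, n), e), leaf(mk(a, a))).

node(node(e, k, n), mk(node(e, k, n), e), leaf(mk(a, a)))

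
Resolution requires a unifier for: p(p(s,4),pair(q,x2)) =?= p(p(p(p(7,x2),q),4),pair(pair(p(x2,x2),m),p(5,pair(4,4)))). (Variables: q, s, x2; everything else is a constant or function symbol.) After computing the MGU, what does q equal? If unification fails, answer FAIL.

Decompose p/2: p(s,4) =?= p(p(p(7,x2),q),4),  pair(q,x2) =?= pair(pair(p(x2,x2),m),p(5,pair(4,4))).
Decompose p/2: s =?= p(p(7,x2),q),  4 =?= 4.
Bind s := p(p(7,x2),q); no other remaining equation mentions s.
Delete trivial equation 4 =?= 4.
Decompose pair/2: q =?= pair(p(x2,x2),m),  x2 =?= p(5,pair(4,4)).
Bind q := pair(p(x2,x2),m); no other remaining equation mentions q. Substituting into the earlier binding gives s := p(p(7,x2),pair(p(x2,x2),m)).
Bind x2 := p(5,pair(4,4)). Substituting into the earlier bindings gives s := p(p(7,p(5,pair(4,4))),pair(p(p(5,pair(4,4)),p(5,pair(4,4))),m)), q := pair(p(p(5,pair(4,4)),p(5,pair(4,4))),m).
MGU = { s -> p(p(7,p(5,pair(4,4))),pair(p(p(5,pair(4,4)),p(5,pair(4,4))),m)), q -> pair(p(p(5,pair(4,4)),p(5,pair(4,4))),m), x2 -> p(5,pair(4,4)) }, so q -> pair(p(p(5,pair(4,4)),p(5,pair(4,4))),m).

pair(p(p(5,pair(4,4)),p(5,pair(4,4))),m)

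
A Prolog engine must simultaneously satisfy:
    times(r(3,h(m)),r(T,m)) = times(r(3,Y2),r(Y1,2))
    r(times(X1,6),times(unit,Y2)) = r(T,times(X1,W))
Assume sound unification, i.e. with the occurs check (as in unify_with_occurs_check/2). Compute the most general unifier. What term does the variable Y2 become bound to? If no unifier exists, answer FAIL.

Decompose times/2: r(3,h(m)) = r(3,Y2),  r(T,m) = r(Y1,2).
Decompose r/2: 3 = 3,  h(m) = Y2.
Delete trivial equation 3 = 3.
Bind Y2 := h(m); substituting into the one remaining equation that mentions Y2 gives: r(times(X1,6),times(unit,h(m))) = r(T,times(X1,W)).
Decompose r/2: T = Y1,  m = 2.
Bind T := Y1; substituting into the one remaining equation that mentions T gives: r(times(X1,6),times(unit,h(m))) = r(Y1,times(X1,W)).
Clash: constants m and 2 differ; no unifier exists.

FAIL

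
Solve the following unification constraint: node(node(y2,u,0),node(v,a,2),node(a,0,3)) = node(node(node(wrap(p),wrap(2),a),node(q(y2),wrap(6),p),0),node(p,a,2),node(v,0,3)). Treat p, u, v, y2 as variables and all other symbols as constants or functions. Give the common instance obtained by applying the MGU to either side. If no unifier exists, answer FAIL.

Decompose node/3: node(y2,u,0) = node(node(wrap(p),wrap(2),a),node(q(y2),wrap(6),p),0),  node(v,a,2) = node(p,a,2),  node(a,0,3) = node(v,0,3).
Decompose node/3: y2 = node(wrap(p),wrap(2),a),  u = node(q(y2),wrap(6),p),  0 = 0.
Bind y2 := node(wrap(p),wrap(2),a); substituting into the one remaining equation that mentions y2 gives: u = node(q(node(wrap(p),wrap(2),a)),wrap(6),p).
Bind u := node(q(node(wrap(p),wrap(2),a)),wrap(6),p); no other remaining equation mentions u.
Delete trivial equation 0 = 0.
Decompose node/3: v = p,  a = a,  2 = 2.
Bind v := p; substituting into the one remaining equation that mentions v gives: node(a,0,3) = node(p,0,3).
Delete trivial equation a = a.
Delete trivial equation 2 = 2.
Decompose node/3: a = p,  0 = 0,  3 = 3.
Bind p := a; no other remaining equation mentions p. Substituting into the earlier bindings gives y2 := node(wrap(a),wrap(2),a), u := node(q(node(wrap(a),wrap(2),a)),wrap(6),a), v := a.
Delete trivial equation 0 = 0.
Delete trivial equation 3 = 3.
Applying the MGU to either side gives node(node(node(wrap(a),wrap(2),a),node(q(node(wrap(a),wrap(2),a)),wrap(6),a),0),node(a,a,2),node(a,0,3)).

node(node(node(wrap(a),wrap(2),a),node(q(node(wrap(a),wrap(2),a)),wrap(6),a),0),node(a,a,2),node(a,0,3))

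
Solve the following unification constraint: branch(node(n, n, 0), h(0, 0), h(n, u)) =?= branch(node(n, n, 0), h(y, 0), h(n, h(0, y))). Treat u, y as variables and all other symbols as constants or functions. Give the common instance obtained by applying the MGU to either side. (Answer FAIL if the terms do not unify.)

branch(node(n, n, 0), h(0, 0), h(n, h(0, 0)))

Decompose branch/3: node(n, n, 0) =?= node(n, n, 0),  h(0, 0) =?= h(y, 0),  h(n, u) =?= h(n, h(0, y)).
Delete trivial equation node(n, n, 0) =?= node(n, n, 0).
Decompose h/2: 0 =?= y,  0 =?= 0.
Bind y := 0; substituting into the one remaining equation that mentions y gives: h(n, u) =?= h(n, h(0, 0)).
Delete trivial equation 0 =?= 0.
Decompose h/2: n =?= n,  u =?= h(0, 0).
Delete trivial equation n =?= n.
Bind u := h(0, 0).
Applying the MGU to either side gives branch(node(n, n, 0), h(0, 0), h(n, h(0, 0))).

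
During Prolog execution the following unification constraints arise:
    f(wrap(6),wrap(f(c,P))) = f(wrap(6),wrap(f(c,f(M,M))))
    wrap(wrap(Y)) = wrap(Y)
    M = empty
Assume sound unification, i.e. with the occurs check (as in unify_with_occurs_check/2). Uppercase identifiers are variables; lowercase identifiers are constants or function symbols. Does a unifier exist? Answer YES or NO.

Decompose f/2: wrap(6) = wrap(6),  wrap(f(c,P)) = wrap(f(c,f(M,M))).
Delete trivial equation wrap(6) = wrap(6).
Decompose wrap/1: f(c,P) = f(c,f(M,M)).
Decompose f/2: c = c,  P = f(M,M).
Delete trivial equation c = c.
Bind P := f(M,M); no other remaining equation mentions P.
Decompose wrap/1: wrap(Y) = Y.
Occurs check fails: Y occurs in wrap(Y); the equation Y = wrap(Y) has no finite solution.

NO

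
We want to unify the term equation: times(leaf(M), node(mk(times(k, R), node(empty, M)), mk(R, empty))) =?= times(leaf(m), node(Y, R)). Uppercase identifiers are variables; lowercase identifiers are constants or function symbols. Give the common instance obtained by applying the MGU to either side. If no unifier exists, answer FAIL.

FAIL

Decompose times/2: leaf(M) =?= leaf(m),  node(mk(times(k, R), node(empty, M)), mk(R, empty)) =?= node(Y, R).
Decompose leaf/1: M =?= m.
Bind M := m; substituting into the remaining equation gives: node(mk(times(k, R), node(empty, m)), mk(R, empty)) =?= node(Y, R).
Decompose node/2: mk(times(k, R), node(empty, m)) =?= Y,  mk(R, empty) =?= R.
Bind Y := mk(times(k, R), node(empty, m)); no other remaining equation mentions Y.
Occurs check fails: R occurs in mk(R, empty); the equation R =?= mk(R, empty) has no finite solution.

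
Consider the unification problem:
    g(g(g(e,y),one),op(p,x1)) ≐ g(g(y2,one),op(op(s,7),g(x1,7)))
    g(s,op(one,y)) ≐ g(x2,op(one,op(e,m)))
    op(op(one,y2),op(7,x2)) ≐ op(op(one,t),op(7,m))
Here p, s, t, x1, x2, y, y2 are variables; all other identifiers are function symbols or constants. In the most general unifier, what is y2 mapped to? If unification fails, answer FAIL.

Decompose g/2: g(g(e,y),one) ≐ g(y2,one),  op(p,x1) ≐ op(op(s,7),g(x1,7)).
Decompose g/2: g(e,y) ≐ y2,  one ≐ one.
Bind y2 := g(e,y); substituting into the one remaining equation that mentions y2 gives: op(op(one,g(e,y)),op(7,x2)) ≐ op(op(one,t),op(7,m)).
Delete trivial equation one ≐ one.
Decompose op/2: p ≐ op(s,7),  x1 ≐ g(x1,7).
Bind p := op(s,7); no other remaining equation mentions p.
Occurs check fails: x1 occurs in g(x1,7); the equation x1 ≐ g(x1,7) has no finite solution.

FAIL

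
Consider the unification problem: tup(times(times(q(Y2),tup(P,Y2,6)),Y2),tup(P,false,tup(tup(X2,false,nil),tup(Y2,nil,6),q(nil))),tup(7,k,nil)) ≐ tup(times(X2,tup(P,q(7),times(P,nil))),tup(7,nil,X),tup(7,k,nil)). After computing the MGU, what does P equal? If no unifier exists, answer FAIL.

FAIL

Decompose tup/3: times(times(q(Y2),tup(P,Y2,6)),Y2) ≐ times(X2,tup(P,q(7),times(P,nil))),  tup(P,false,tup(tup(X2,false,nil),tup(Y2,nil,6),q(nil))) ≐ tup(7,nil,X),  tup(7,k,nil) ≐ tup(7,k,nil).
Decompose times/2: times(q(Y2),tup(P,Y2,6)) ≐ X2,  Y2 ≐ tup(P,q(7),times(P,nil)).
Bind X2 := times(q(Y2),tup(P,Y2,6)); substituting into the one remaining equation that mentions X2 gives: tup(P,false,tup(tup(times(q(Y2),tup(P,Y2,6)),false,nil),tup(Y2,nil,6),q(nil))) ≐ tup(7,nil,X).
Bind Y2 := tup(P,q(7),times(P,nil)); substituting into the one remaining equation that mentions Y2 gives: tup(P,false,tup(tup(times(q(tup(P,q(7),times(P,nil))),tup(P,tup(P,q(7),times(P,nil)),6)),false,nil),tup(tup(P,q(7),times(P,nil)),nil,6),q(nil))) ≐ tup(7,nil,X). Substituting into the earlier binding gives X2 := times(q(tup(P,q(7),times(P,nil))),tup(P,tup(P,q(7),times(P,nil)),6)).
Decompose tup/3: P ≐ 7,  false ≐ nil,  tup(tup(times(q(tup(P,q(7),times(P,nil))),tup(P,tup(P,q(7),times(P,nil)),6)),false,nil),tup(tup(P,q(7),times(P,nil)),nil,6),q(nil)) ≐ X.
Bind P := 7; substituting into the one remaining equation that mentions P gives: tup(tup(times(q(tup(7,q(7),times(7,nil))),tup(7,tup(7,q(7),times(7,nil)),6)),false,nil),tup(tup(7,q(7),times(7,nil)),nil,6),q(nil)) ≐ X. Substituting into the earlier bindings gives X2 := times(q(tup(7,q(7),times(7,nil))),tup(7,tup(7,q(7),times(7,nil)),6)), Y2 := tup(7,q(7),times(7,nil)).
Clash: constants false and nil differ; no unifier exists.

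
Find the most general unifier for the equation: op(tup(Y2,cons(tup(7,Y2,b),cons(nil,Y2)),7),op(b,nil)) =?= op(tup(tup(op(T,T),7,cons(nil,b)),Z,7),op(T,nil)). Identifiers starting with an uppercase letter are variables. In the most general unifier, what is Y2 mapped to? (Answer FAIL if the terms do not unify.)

Decompose op/2: tup(Y2,cons(tup(7,Y2,b),cons(nil,Y2)),7) =?= tup(tup(op(T,T),7,cons(nil,b)),Z,7),  op(b,nil) =?= op(T,nil).
Decompose tup/3: Y2 =?= tup(op(T,T),7,cons(nil,b)),  cons(tup(7,Y2,b),cons(nil,Y2)) =?= Z,  7 =?= 7.
Bind Y2 := tup(op(T,T),7,cons(nil,b)); substituting into the one remaining equation that mentions Y2 gives: cons(tup(7,tup(op(T,T),7,cons(nil,b)),b),cons(nil,tup(op(T,T),7,cons(nil,b)))) =?= Z.
Bind Z := cons(tup(7,tup(op(T,T),7,cons(nil,b)),b),cons(nil,tup(op(T,T),7,cons(nil,b)))); no other remaining equation mentions Z.
Delete trivial equation 7 =?= 7.
Decompose op/2: b =?= T,  nil =?= nil.
Bind T := b; no other remaining equation mentions T. Substituting into the earlier bindings gives Y2 := tup(op(b,b),7,cons(nil,b)), Z := cons(tup(7,tup(op(b,b),7,cons(nil,b)),b),cons(nil,tup(op(b,b),7,cons(nil,b)))).
Delete trivial equation nil =?= nil.
MGU = { Y2 -> tup(op(b,b),7,cons(nil,b)), Z -> cons(tup(7,tup(op(b,b),7,cons(nil,b)),b),cons(nil,tup(op(b,b),7,cons(nil,b)))), T -> b }, so Y2 -> tup(op(b,b),7,cons(nil,b)).

tup(op(b,b),7,cons(nil,b))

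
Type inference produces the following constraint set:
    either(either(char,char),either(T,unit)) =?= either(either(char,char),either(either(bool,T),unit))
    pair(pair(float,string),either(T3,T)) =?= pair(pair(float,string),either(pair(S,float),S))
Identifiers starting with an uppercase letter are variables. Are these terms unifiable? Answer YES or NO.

NO

Decompose either/2: either(char,char) =?= either(char,char),  either(T,unit) =?= either(either(bool,T),unit).
Delete trivial equation either(char,char) =?= either(char,char).
Decompose either/2: T =?= either(bool,T),  unit =?= unit.
Occurs check fails: T occurs in either(bool,T); the equation T =?= either(bool,T) has no finite solution.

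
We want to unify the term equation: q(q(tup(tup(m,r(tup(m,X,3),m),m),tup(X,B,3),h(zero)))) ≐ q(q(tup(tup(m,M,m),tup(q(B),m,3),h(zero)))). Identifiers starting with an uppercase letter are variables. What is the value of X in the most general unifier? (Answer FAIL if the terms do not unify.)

Decompose q/1: q(tup(tup(m,r(tup(m,X,3),m),m),tup(X,B,3),h(zero))) ≐ q(tup(tup(m,M,m),tup(q(B),m,3),h(zero))).
Decompose q/1: tup(tup(m,r(tup(m,X,3),m),m),tup(X,B,3),h(zero)) ≐ tup(tup(m,M,m),tup(q(B),m,3),h(zero)).
Decompose tup/3: tup(m,r(tup(m,X,3),m),m) ≐ tup(m,M,m),  tup(X,B,3) ≐ tup(q(B),m,3),  h(zero) ≐ h(zero).
Decompose tup/3: m ≐ m,  r(tup(m,X,3),m) ≐ M,  m ≐ m.
Delete trivial equation m ≐ m.
Bind M := r(tup(m,X,3),m); no other remaining equation mentions M.
Delete trivial equation m ≐ m.
Decompose tup/3: X ≐ q(B),  B ≐ m,  3 ≐ 3.
Bind X := q(B); no other remaining equation mentions X. Substituting into the earlier binding gives M := r(tup(m,q(B),3),m).
Bind B := m; no other remaining equation mentions B. Substituting into the earlier bindings gives M := r(tup(m,q(m),3),m), X := q(m).
Delete trivial equation 3 ≐ 3.
Delete trivial equation h(zero) ≐ h(zero).
MGU = { M ↦ r(tup(m,q(m),3),m), X ↦ q(m), B ↦ m }, so X ↦ q(m).

q(m)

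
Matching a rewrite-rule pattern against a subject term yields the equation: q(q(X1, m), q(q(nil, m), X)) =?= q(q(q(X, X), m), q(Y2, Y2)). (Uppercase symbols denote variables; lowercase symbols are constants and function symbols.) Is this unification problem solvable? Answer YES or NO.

Decompose q/2: q(X1, m) =?= q(q(X, X), m),  q(q(nil, m), X) =?= q(Y2, Y2).
Decompose q/2: X1 =?= q(X, X),  m =?= m.
Bind X1 := q(X, X); no other remaining equation mentions X1.
Delete trivial equation m =?= m.
Decompose q/2: q(nil, m) =?= Y2,  X =?= Y2.
Bind Y2 := q(nil, m); substituting into the remaining equation gives: X =?= q(nil, m).
Bind X := q(nil, m). Substituting into the earlier binding gives X1 := q(q(nil, m), q(nil, m)).
No equations remain and no clash or occurs-check failure arose, so a unifier exists.

YES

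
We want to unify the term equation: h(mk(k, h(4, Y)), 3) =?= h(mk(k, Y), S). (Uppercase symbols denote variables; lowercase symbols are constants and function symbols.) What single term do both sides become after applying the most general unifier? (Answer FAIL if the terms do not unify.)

Decompose h/2: mk(k, h(4, Y)) =?= mk(k, Y),  3 =?= S.
Decompose mk/2: k =?= k,  h(4, Y) =?= Y.
Delete trivial equation k =?= k.
Occurs check fails: Y occurs in h(4, Y); the equation Y =?= h(4, Y) has no finite solution.

FAIL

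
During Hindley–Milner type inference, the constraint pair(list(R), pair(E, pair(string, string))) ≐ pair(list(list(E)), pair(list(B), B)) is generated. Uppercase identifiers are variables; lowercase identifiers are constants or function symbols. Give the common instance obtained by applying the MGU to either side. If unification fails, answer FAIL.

Decompose pair/2: list(R) ≐ list(list(E)),  pair(E, pair(string, string)) ≐ pair(list(B), B).
Decompose list/1: R ≐ list(E).
Bind R := list(E); no other remaining equation mentions R.
Decompose pair/2: E ≐ list(B),  pair(string, string) ≐ B.
Bind E := list(B); no other remaining equation mentions E. Substituting into the earlier binding gives R := list(list(B)).
Bind B := pair(string, string). Substituting into the earlier bindings gives R := list(list(pair(string, string))), E := list(pair(string, string)).
Applying the MGU to either side gives pair(list(list(list(pair(string, string)))), pair(list(pair(string, string)), pair(string, string))).

pair(list(list(list(pair(string, string)))), pair(list(pair(string, string)), pair(string, string)))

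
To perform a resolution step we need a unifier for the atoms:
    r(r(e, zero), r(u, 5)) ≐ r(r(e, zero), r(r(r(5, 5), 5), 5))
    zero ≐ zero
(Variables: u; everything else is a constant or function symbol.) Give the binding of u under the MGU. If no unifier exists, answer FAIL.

r(r(5, 5), 5)

Decompose r/2: r(e, zero) ≐ r(e, zero),  r(u, 5) ≐ r(r(r(5, 5), 5), 5).
Delete trivial equation r(e, zero) ≐ r(e, zero).
Decompose r/2: u ≐ r(r(5, 5), 5),  5 ≐ 5.
Bind u := r(r(5, 5), 5); no other remaining equation mentions u.
Delete trivial equation 5 ≐ 5.
Delete trivial equation zero ≐ zero.
MGU = { u -> r(r(5, 5), 5) }, so u -> r(r(5, 5), 5).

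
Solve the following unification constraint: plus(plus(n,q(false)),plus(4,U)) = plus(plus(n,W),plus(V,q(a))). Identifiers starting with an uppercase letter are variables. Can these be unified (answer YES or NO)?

YES

Decompose plus/2: plus(n,q(false)) = plus(n,W),  plus(4,U) = plus(V,q(a)).
Decompose plus/2: n = n,  q(false) = W.
Delete trivial equation n = n.
Bind W := q(false); no other remaining equation mentions W.
Decompose plus/2: 4 = V,  U = q(a).
Bind V := 4; no other remaining equation mentions V.
Bind U := q(a).
No equations remain and no clash or occurs-check failure arose, so a unifier exists.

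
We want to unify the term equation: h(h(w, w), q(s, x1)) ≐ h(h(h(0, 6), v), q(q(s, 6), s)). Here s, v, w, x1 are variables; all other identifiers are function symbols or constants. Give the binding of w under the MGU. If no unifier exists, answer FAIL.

FAIL

Decompose h/2: h(w, w) ≐ h(h(0, 6), v),  q(s, x1) ≐ q(q(s, 6), s).
Decompose h/2: w ≐ h(0, 6),  w ≐ v.
Bind w := h(0, 6); substituting into the one remaining equation that mentions w gives: h(0, 6) ≐ v.
Bind v := h(0, 6); no other remaining equation mentions v.
Decompose q/2: s ≐ q(s, 6),  x1 ≐ s.
Occurs check fails: s occurs in q(s, 6); the equation s ≐ q(s, 6) has no finite solution.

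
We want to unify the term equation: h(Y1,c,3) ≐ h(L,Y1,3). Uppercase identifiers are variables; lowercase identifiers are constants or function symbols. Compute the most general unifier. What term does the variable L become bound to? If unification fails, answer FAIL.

Decompose h/3: Y1 ≐ L,  c ≐ Y1,  3 ≐ 3.
Bind Y1 := L; substituting into the one remaining equation that mentions Y1 gives: c ≐ L.
Bind L := c; no other remaining equation mentions L. Substituting into the earlier binding gives Y1 := c.
Delete trivial equation 3 ≐ 3.
MGU = { Y1 ↦ c, L ↦ c }, so L ↦ c.

c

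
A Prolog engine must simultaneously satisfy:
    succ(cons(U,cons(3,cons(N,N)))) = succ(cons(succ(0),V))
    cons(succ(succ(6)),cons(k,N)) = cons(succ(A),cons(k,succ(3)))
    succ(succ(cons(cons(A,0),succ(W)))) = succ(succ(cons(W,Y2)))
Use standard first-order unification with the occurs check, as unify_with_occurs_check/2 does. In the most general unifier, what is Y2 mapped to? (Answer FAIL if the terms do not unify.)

succ(cons(succ(6),0))

Decompose succ/1: cons(U,cons(3,cons(N,N))) = cons(succ(0),V).
Decompose cons/2: U = succ(0),  cons(3,cons(N,N)) = V.
Bind U := succ(0); no other remaining equation mentions U.
Bind V := cons(3,cons(N,N)); no other remaining equation mentions V.
Decompose cons/2: succ(succ(6)) = succ(A),  cons(k,N) = cons(k,succ(3)).
Decompose succ/1: succ(6) = A.
Bind A := succ(6); substituting into the one remaining equation that mentions A gives: succ(succ(cons(cons(succ(6),0),succ(W)))) = succ(succ(cons(W,Y2))).
Decompose cons/2: k = k,  N = succ(3).
Delete trivial equation k = k.
Bind N := succ(3); no other remaining equation mentions N. Substituting into the earlier binding gives V := cons(3,cons(succ(3),succ(3))).
Decompose succ/1: succ(cons(cons(succ(6),0),succ(W))) = succ(cons(W,Y2)).
Decompose succ/1: cons(cons(succ(6),0),succ(W)) = cons(W,Y2).
Decompose cons/2: cons(succ(6),0) = W,  succ(W) = Y2.
Bind W := cons(succ(6),0); substituting into the remaining equation gives: succ(cons(succ(6),0)) = Y2.
Bind Y2 := succ(cons(succ(6),0)).
MGU = { U -> succ(0), V -> cons(3,cons(succ(3),succ(3))), A -> succ(6), N -> succ(3), W -> cons(succ(6),0), Y2 -> succ(cons(succ(6),0)) }, so Y2 -> succ(cons(succ(6),0)).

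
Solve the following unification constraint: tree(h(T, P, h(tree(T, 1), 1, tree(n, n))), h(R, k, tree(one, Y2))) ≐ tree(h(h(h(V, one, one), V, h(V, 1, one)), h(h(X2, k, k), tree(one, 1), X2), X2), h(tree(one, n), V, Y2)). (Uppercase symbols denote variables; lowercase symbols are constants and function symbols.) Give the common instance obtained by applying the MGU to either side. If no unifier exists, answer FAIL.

FAIL

Decompose tree/2: h(T, P, h(tree(T, 1), 1, tree(n, n))) ≐ h(h(h(V, one, one), V, h(V, 1, one)), h(h(X2, k, k), tree(one, 1), X2), X2),  h(R, k, tree(one, Y2)) ≐ h(tree(one, n), V, Y2).
Decompose h/3: T ≐ h(h(V, one, one), V, h(V, 1, one)),  P ≐ h(h(X2, k, k), tree(one, 1), X2),  h(tree(T, 1), 1, tree(n, n)) ≐ X2.
Bind T := h(h(V, one, one), V, h(V, 1, one)); substituting into the one remaining equation that mentions T gives: h(tree(h(h(V, one, one), V, h(V, 1, one)), 1), 1, tree(n, n)) ≐ X2.
Bind P := h(h(X2, k, k), tree(one, 1), X2); no other remaining equation mentions P.
Bind X2 := h(tree(h(h(V, one, one), V, h(V, 1, one)), 1), 1, tree(n, n)); no other remaining equation mentions X2. Substituting into the earlier binding gives P := h(h(h(tree(h(h(V, one, one), V, h(V, 1, one)), 1), 1, tree(n, n)), k, k), tree(one, 1), h(tree(h(h(V, one, one), V, h(V, 1, one)), 1), 1, tree(n, n))).
Decompose h/3: R ≐ tree(one, n),  k ≐ V,  tree(one, Y2) ≐ Y2.
Bind R := tree(one, n); no other remaining equation mentions R.
Bind V := k; no other remaining equation mentions V. Substituting into the earlier bindings gives T := h(h(k, one, one), k, h(k, 1, one)), P := h(h(h(tree(h(h(k, one, one), k, h(k, 1, one)), 1), 1, tree(n, n)), k, k), tree(one, 1), h(tree(h(h(k, one, one), k, h(k, 1, one)), 1), 1, tree(n, n))), X2 := h(tree(h(h(k, one, one), k, h(k, 1, one)), 1), 1, tree(n, n)).
Occurs check fails: Y2 occurs in tree(one, Y2); the equation Y2 ≐ tree(one, Y2) has no finite solution.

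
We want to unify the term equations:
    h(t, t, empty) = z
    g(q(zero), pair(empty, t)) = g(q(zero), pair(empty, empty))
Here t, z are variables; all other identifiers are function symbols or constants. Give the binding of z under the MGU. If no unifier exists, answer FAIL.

Bind z := h(t, t, empty); no other remaining equation mentions z.
Decompose g/2: q(zero) = q(zero),  pair(empty, t) = pair(empty, empty).
Delete trivial equation q(zero) = q(zero).
Decompose pair/2: empty = empty,  t = empty.
Delete trivial equation empty = empty.
Bind t := empty. Substituting into the earlier binding gives z := h(empty, empty, empty).
MGU = { z := h(empty, empty, empty), t := empty }, so z := h(empty, empty, empty).

h(empty, empty, empty)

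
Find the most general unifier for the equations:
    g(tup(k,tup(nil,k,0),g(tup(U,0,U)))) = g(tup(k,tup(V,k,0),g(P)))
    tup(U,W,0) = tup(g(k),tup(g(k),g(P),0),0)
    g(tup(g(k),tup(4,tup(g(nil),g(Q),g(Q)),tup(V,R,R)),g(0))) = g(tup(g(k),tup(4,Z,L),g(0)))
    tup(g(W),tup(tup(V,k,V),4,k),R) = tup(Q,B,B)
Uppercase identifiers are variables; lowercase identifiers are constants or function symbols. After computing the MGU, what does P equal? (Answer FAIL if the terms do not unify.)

Decompose g/1: tup(k,tup(nil,k,0),g(tup(U,0,U))) = tup(k,tup(V,k,0),g(P)).
Decompose tup/3: k = k,  tup(nil,k,0) = tup(V,k,0),  g(tup(U,0,U)) = g(P).
Delete trivial equation k = k.
Decompose tup/3: nil = V,  k = k,  0 = 0.
Bind V := nil; substituting into the 2 remaining equations that mention V gives: g(tup(g(k),tup(4,tup(g(nil),g(Q),g(Q)),tup(nil,R,R)),g(0))) = g(tup(g(k),tup(4,Z,L),g(0))),  tup(g(W),tup(tup(nil,k,nil),4,k),R) = tup(Q,B,B).
Delete trivial equation k = k.
Delete trivial equation 0 = 0.
Decompose g/1: tup(U,0,U) = P.
Bind P := tup(U,0,U); substituting into the one remaining equation that mentions P gives: tup(U,W,0) = tup(g(k),tup(g(k),g(tup(U,0,U)),0),0).
Decompose tup/3: U = g(k),  W = tup(g(k),g(tup(U,0,U)),0),  0 = 0.
Bind U := g(k); substituting into the one remaining equation that mentions U gives: W = tup(g(k),g(tup(g(k),0,g(k))),0). Substituting into the earlier binding gives P := tup(g(k),0,g(k)).
Bind W := tup(g(k),g(tup(g(k),0,g(k))),0); substituting into the one remaining equation that mentions W gives: tup(g(tup(g(k),g(tup(g(k),0,g(k))),0)),tup(tup(nil,k,nil),4,k),R) = tup(Q,B,B).
Delete trivial equation 0 = 0.
Decompose g/1: tup(g(k),tup(4,tup(g(nil),g(Q),g(Q)),tup(nil,R,R)),g(0)) = tup(g(k),tup(4,Z,L),g(0)).
Decompose tup/3: g(k) = g(k),  tup(4,tup(g(nil),g(Q),g(Q)),tup(nil,R,R)) = tup(4,Z,L),  g(0) = g(0).
Delete trivial equation g(k) = g(k).
Decompose tup/3: 4 = 4,  tup(g(nil),g(Q),g(Q)) = Z,  tup(nil,R,R) = L.
Delete trivial equation 4 = 4.
Bind Z := tup(g(nil),g(Q),g(Q)); no other remaining equation mentions Z.
Bind L := tup(nil,R,R); no other remaining equation mentions L.
Delete trivial equation g(0) = g(0).
Decompose tup/3: g(tup(g(k),g(tup(g(k),0,g(k))),0)) = Q,  tup(tup(nil,k,nil),4,k) = B,  R = B.
Bind Q := g(tup(g(k),g(tup(g(k),0,g(k))),0)); no other remaining equation mentions Q. Substituting into the earlier binding gives Z := tup(g(nil),g(g(tup(g(k),g(tup(g(k),0,g(k))),0))),g(g(tup(g(k),g(tup(g(k),0,g(k))),0)))).
Bind B := tup(tup(nil,k,nil),4,k); substituting into the remaining equation gives: R = tup(tup(nil,k,nil),4,k).
Bind R := tup(tup(nil,k,nil),4,k). Substituting into the earlier binding gives L := tup(nil,tup(tup(nil,k,nil),4,k),tup(tup(nil,k,nil),4,k)).
MGU = { V -> nil, P -> tup(g(k),0,g(k)), U -> g(k), W -> tup(g(k),g(tup(g(k),0,g(k))),0), Z -> tup(g(nil),g(g(tup(g(k),g(tup(g(k),0,g(k))),0))),g(g(tup(g(k),g(tup(g(k),0,g(k))),0)))), L -> tup(nil,tup(tup(nil,k,nil),4,k),tup(tup(nil,k,nil),4,k)), Q -> g(tup(g(k),g(tup(g(k),0,g(k))),0)), B -> tup(tup(nil,k,nil),4,k), R -> tup(tup(nil,k,nil),4,k) }, so P -> tup(g(k),0,g(k)).

tup(g(k),0,g(k))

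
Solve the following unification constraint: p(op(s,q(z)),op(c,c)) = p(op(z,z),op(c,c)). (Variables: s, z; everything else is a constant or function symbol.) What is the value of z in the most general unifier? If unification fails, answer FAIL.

FAIL

Decompose p/2: op(s,q(z)) = op(z,z),  op(c,c) = op(c,c).
Decompose op/2: s = z,  q(z) = z.
Bind s := z; no other remaining equation mentions s.
Occurs check fails: z occurs in q(z); the equation z = q(z) has no finite solution.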